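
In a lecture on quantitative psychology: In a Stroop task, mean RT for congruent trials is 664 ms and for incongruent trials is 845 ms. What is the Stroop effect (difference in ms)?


Stroop effect = RT(incongruent) - RT(congruent)
= 845 - 664
= 181 ms


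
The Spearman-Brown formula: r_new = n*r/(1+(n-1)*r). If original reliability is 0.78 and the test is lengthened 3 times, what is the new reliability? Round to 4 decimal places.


r_new = n*r / (1 + (n-1)*r)
Numerator = 3 * 0.78 = 2.34
Denominator = 1 + 2 * 0.78 = 2.56
r_new = 2.34 / 2.56
= 0.9141


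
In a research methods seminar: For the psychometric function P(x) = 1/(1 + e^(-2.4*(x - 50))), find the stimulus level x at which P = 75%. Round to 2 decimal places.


At P = 0.75: 0.75 = 1/(1 + e^(-k*(x-x0)))
Solving: e^(-k*(x-x0)) = 1/3
x = x0 + ln(3)/k
ln(3) = 1.0986
x = 50 + 1.0986/2.4
= 50 + 0.4578
= 50.46


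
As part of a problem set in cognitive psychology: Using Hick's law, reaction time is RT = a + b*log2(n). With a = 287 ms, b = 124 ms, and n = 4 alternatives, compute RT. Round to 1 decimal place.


RT = 287 + 124 * log2(4)
log2(4) = 2.0
RT = 287 + 124 * 2.0
= 287 + 248.0
= 535.0 ms


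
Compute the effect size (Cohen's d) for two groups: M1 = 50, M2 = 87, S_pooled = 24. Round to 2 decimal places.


Cohen's d = (M1 - M2) / S_pooled
= (50 - 87) / 24
= -37 / 24
= -1.54


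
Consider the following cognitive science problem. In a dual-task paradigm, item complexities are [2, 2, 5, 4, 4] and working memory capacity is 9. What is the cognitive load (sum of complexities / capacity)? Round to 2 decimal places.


Total complexity = 2 + 2 + 5 + 4 + 4 = 17
Load = total / capacity = 17 / 9
= 1.89


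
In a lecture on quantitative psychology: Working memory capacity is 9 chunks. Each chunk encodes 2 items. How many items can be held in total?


Total items = chunks * items_per_chunk
= 9 * 2
= 18


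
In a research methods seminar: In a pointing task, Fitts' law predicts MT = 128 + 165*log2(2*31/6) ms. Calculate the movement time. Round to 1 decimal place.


MT = 128 + 165 * log2(2*31/6)
2D/W = 10.333333
log2(10.333333) = 3.3692
MT = 128 + 165 * 3.3692
= 683.9 ms


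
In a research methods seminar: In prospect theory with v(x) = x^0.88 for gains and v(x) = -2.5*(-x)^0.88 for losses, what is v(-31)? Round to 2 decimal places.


Since x = -31 < 0, use v(x) = -lambda*(-x)^alpha
(-x) = 31
31^0.88 = 20.5304
v(-31) = -2.5 * 20.5304
= -51.33


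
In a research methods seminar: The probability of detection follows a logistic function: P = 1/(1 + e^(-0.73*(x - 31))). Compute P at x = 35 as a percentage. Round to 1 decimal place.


P(x) = 1/(1 + e^(-0.73*(35 - 31)))
Exponent = -0.73 * 4 = -2.92
e^(-2.92) = 0.053934
P = 1/(1 + 0.053934) = 0.948826
Percentage = 94.9


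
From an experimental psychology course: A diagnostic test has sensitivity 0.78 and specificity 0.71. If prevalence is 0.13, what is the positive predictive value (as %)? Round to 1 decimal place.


PPV = (sens * prev) / (sens * prev + (1-spec) * (1-prev))
Numerator = 0.78 * 0.13 = 0.1014
P(positive and no disease) = (1 - spec) * (1 - prev) = (1 - 0.71) * (1 - 0.13) = 0.2523
Denominator = 0.1014 + 0.2523 = 0.3537
PPV = 0.1014 / 0.3537 = 0.286684
As percentage = 28.7


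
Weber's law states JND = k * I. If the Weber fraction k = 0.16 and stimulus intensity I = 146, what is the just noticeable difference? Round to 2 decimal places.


JND = k * I
JND = 0.16 * 146
= 23.36


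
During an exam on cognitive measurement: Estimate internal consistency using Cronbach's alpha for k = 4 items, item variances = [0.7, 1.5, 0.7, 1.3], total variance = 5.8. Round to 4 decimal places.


alpha = (k/(k-1)) * (1 - sum(s_i^2)/s_total^2)
sum(item variances) = 4.2
k/(k-1) = 4/3 = 1.333333
1 - 4.2/5.8 = 1 - 0.724138 = 0.275862
alpha = 1.333333 * 0.275862
= 0.3678


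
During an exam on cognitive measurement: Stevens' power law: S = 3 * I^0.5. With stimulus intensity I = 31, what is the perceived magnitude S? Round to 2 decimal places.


S = 3 * 31^0.5
31^0.5 = 5.5678
S = 3 * 5.5678
= 16.70


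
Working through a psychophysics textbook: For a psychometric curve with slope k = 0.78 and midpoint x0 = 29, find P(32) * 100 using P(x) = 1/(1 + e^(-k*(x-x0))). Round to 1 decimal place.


P(x) = 1/(1 + e^(-0.78*(32 - 29)))
Exponent = -0.78 * 3 = -2.34
e^(-2.34) = 0.096328
P = 1/(1 + 0.096328) = 0.912136
Percentage = 91.2


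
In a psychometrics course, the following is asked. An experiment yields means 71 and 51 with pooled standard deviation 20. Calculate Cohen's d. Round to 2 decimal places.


Cohen's d = (M1 - M2) / S_pooled
= (71 - 51) / 20
= 20 / 20
= 1.00


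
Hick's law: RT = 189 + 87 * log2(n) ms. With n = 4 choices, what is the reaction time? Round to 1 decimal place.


RT = 189 + 87 * log2(4)
log2(4) = 2.0
RT = 189 + 87 * 2.0
= 189 + 174.0
= 363.0 ms


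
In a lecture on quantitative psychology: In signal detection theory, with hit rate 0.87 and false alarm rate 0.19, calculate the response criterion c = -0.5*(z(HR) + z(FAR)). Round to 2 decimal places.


c = -0.5 * (z(HR) + z(FAR))
z(0.87) = 1.1264
z(0.19) = -0.8779
c = -0.5 * (1.1264 + -0.8779)
= -0.5 * 0.2485
= -0.12


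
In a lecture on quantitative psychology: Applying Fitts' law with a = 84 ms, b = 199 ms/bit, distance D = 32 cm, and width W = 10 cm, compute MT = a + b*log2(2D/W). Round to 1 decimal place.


MT = 84 + 199 * log2(2*32/10)
2D/W = 6.4
log2(6.4) = 2.6781
MT = 84 + 199 * 2.6781
= 616.9 ms


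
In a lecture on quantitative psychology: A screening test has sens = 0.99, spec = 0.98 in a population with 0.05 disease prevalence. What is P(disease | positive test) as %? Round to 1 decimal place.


PPV = (sens * prev) / (sens * prev + (1-spec) * (1-prev))
Numerator = 0.99 * 0.05 = 0.0495
P(positive and no disease) = (1 - spec) * (1 - prev) = (1 - 0.98) * (1 - 0.05) = 0.019
Denominator = 0.0495 + 0.019 = 0.0685
PPV = 0.0495 / 0.0685 = 0.722628
As percentage = 72.3


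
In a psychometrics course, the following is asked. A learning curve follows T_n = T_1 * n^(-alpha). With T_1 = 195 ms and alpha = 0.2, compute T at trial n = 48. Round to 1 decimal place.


T_n = 195 * 48^(-0.2)
48^(-0.2) = 0.461054
T_n = 195 * 0.461054
= 89.9 ms


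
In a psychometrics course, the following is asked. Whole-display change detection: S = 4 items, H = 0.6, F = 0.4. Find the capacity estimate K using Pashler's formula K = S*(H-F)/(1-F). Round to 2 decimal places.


K = S * (H - F) / (1 - F)
H - F = 0.2
1 - F = 0.6
K = 4 * 0.2 / 0.6
= 1.33


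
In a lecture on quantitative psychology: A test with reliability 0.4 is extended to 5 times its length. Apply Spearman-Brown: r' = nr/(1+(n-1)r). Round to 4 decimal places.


r_new = n*r / (1 + (n-1)*r)
Numerator = 5 * 0.4 = 2.0
Denominator = 1 + 4 * 0.4 = 2.6
r_new = 2.0 / 2.6
= 0.7692


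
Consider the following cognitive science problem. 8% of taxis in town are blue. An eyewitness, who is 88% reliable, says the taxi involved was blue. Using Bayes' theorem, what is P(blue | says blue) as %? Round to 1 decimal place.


P(blue | says blue) = P(says blue | blue)*P(blue) / [P(says blue | blue)*P(blue) + P(says blue | not blue)*P(not blue)]
Numerator = 0.88 * 0.08 = 0.0704
False identification = 0.12 * 0.92 = 0.1104
P = 0.0704 / (0.0704 + 0.1104)
= 0.0704 / 0.1808
As percentage = 38.9


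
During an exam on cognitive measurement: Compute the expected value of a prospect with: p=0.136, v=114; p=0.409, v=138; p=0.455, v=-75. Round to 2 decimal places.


EU = sum(p_i * v_i)
0.136 * 114 = 15.504
0.409 * 138 = 56.442
0.455 * -75 = -34.125
EU = 15.504 + 56.442 + -34.125
= 37.82


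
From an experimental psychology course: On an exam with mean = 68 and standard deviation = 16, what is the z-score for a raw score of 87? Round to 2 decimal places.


z = (X - mu) / sigma
= (87 - 68) / 16
= 19 / 16
= 1.19


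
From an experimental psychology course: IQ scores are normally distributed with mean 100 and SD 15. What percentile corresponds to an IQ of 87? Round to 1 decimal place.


z = (IQ - mean) / SD
z = (87 - 100) / 15 = -0.8667
Percentile = Phi(-0.8667) * 100
Phi(-0.8667) = 0.193053
= 19.3


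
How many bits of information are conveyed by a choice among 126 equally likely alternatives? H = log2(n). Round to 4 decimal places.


H = log2(n)
H = log2(126)
= 6.9773


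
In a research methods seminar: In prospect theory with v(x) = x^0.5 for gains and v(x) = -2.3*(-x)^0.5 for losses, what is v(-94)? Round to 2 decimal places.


Since x = -94 < 0, use v(x) = -lambda*(-x)^alpha
(-x) = 94
94^0.5 = 9.6954
v(-94) = -2.3 * 9.6954
= -22.30


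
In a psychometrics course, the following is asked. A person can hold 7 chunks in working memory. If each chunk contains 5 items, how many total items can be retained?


Total items = chunks * items_per_chunk
= 7 * 5
= 35


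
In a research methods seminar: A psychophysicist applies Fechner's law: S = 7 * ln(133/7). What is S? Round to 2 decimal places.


S = 7 * ln(133/7)
I/I0 = 19.0
ln(19.0) = 2.9444
S = 7 * 2.9444
= 20.61


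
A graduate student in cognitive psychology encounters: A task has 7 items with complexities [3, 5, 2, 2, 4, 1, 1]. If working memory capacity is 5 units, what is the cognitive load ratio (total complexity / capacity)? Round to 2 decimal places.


Total complexity = 3 + 5 + 2 + 2 + 4 + 1 + 1 = 18
Load = total / capacity = 18 / 5
= 3.60


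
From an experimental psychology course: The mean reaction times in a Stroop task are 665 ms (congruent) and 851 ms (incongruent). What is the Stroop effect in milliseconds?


Stroop effect = RT(incongruent) - RT(congruent)
= 851 - 665
= 186 ms


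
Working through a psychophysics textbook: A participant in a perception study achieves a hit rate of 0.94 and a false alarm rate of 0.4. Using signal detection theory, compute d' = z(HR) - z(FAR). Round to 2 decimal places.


d' = z(HR) - z(FAR)
z(0.94) = 1.5548
z(0.4) = -0.2533
d' = 1.5548 - -0.2533
= 1.81


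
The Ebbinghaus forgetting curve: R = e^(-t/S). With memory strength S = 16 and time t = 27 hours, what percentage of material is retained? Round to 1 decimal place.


R = e^(-t/S)
-t/S = -27/16 = -1.6875
R = e^(-1.6875) = 0.184981
Percentage = 0.184981 * 100
= 18.5


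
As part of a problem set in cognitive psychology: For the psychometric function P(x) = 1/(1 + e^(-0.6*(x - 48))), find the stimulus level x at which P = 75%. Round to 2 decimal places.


At P = 0.75: 0.75 = 1/(1 + e^(-k*(x-x0)))
Solving: e^(-k*(x-x0)) = 1/3
x = x0 + ln(3)/k
ln(3) = 1.0986
x = 48 + 1.0986/0.6
= 48 + 1.831
= 49.83


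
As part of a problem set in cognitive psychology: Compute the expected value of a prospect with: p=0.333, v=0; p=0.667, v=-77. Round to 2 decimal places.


EU = sum(p_i * v_i)
0.333 * 0 = 0.0
0.667 * -77 = -51.359
EU = 0.0 + -51.359
= -51.36


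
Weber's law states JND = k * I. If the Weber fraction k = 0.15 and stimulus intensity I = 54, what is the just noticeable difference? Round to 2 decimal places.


JND = k * I
JND = 0.15 * 54
= 8.10


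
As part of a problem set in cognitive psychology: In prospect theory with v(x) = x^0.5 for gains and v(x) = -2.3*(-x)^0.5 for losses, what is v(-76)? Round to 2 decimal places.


Since x = -76 < 0, use v(x) = -lambda*(-x)^alpha
(-x) = 76
76^0.5 = 8.7178
v(-76) = -2.3 * 8.7178
= -20.05


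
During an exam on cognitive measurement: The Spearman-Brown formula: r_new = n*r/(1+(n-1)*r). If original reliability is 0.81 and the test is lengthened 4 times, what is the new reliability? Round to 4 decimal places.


r_new = n*r / (1 + (n-1)*r)
Numerator = 4 * 0.81 = 3.24
Denominator = 1 + 3 * 0.81 = 3.43
r_new = 3.24 / 3.43
= 0.9446


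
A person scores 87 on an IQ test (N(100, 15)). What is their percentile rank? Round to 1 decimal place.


z = (IQ - mean) / SD
z = (87 - 100) / 15 = -0.8667
Percentile = Phi(-0.8667) * 100
Phi(-0.8667) = 0.193053
= 19.3


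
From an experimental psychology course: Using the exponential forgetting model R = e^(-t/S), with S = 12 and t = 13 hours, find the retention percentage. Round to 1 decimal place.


R = e^(-t/S)
-t/S = -13/12 = -1.083333
R = e^(-1.083333) = 0.338466
Percentage = 0.338466 * 100
= 33.8


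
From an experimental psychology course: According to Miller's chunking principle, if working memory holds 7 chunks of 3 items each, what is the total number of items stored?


Total items = chunks * items_per_chunk
= 7 * 3
= 21


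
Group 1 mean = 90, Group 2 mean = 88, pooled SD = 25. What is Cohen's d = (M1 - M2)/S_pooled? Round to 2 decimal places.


Cohen's d = (M1 - M2) / S_pooled
= (90 - 88) / 25
= 2 / 25
= 0.08


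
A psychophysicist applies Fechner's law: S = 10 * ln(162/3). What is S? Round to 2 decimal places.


S = 10 * ln(162/3)
I/I0 = 54.0
ln(54.0) = 3.989
S = 10 * 3.989
= 39.89


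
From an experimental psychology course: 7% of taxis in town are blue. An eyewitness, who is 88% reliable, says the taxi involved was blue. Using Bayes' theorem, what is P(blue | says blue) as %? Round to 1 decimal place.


P(blue | says blue) = P(says blue | blue)*P(blue) / [P(says blue | blue)*P(blue) + P(says blue | not blue)*P(not blue)]
Numerator = 0.88 * 0.07 = 0.0616
False identification = 0.12 * 0.93 = 0.1116
P = 0.0616 / (0.0616 + 0.1116)
= 0.0616 / 0.1732
As percentage = 35.6


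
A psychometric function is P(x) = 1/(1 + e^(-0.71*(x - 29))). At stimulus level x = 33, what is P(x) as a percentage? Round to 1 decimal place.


P(x) = 1/(1 + e^(-0.71*(33 - 29)))
Exponent = -0.71 * 4 = -2.84
e^(-2.84) = 0.058426
P = 1/(1 + 0.058426) = 0.944799
Percentage = 94.5


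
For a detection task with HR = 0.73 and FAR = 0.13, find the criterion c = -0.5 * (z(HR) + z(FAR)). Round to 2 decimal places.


c = -0.5 * (z(HR) + z(FAR))
z(0.73) = 0.6128
z(0.13) = -1.1264
c = -0.5 * (0.6128 + -1.1264)
= -0.5 * -0.5136
= 0.26


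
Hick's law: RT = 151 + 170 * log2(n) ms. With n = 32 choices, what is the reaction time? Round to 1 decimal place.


RT = 151 + 170 * log2(32)
log2(32) = 5.0
RT = 151 + 170 * 5.0
= 151 + 850.0
= 1001.0 ms


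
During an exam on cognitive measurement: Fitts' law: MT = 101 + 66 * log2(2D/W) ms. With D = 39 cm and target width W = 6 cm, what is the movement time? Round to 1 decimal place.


MT = 101 + 66 * log2(2*39/6)
2D/W = 13.0
log2(13.0) = 3.7004
MT = 101 + 66 * 3.7004
= 345.2 ms


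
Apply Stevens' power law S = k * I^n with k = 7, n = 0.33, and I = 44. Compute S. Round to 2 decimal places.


S = 7 * 44^0.33
44^0.33 = 3.4861
S = 7 * 3.4861
= 24.40


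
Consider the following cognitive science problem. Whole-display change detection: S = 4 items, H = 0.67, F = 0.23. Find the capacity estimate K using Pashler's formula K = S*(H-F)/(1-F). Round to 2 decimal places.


K = S * (H - F) / (1 - F)
H - F = 0.44
1 - F = 0.77
K = 4 * 0.44 / 0.77
= 2.29


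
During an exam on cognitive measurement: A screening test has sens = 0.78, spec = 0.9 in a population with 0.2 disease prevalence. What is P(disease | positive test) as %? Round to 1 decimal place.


PPV = (sens * prev) / (sens * prev + (1-spec) * (1-prev))
Numerator = 0.78 * 0.2 = 0.156
P(positive and no disease) = (1 - spec) * (1 - prev) = (1 - 0.9) * (1 - 0.2) = 0.08
Denominator = 0.156 + 0.08 = 0.236
PPV = 0.156 / 0.236 = 0.661017
As percentage = 66.1


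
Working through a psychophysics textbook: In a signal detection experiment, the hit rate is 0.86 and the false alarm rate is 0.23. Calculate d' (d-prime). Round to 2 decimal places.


d' = z(HR) - z(FAR)
z(0.86) = 1.0803
z(0.23) = -0.7388
d' = 1.0803 - -0.7388
= 1.82


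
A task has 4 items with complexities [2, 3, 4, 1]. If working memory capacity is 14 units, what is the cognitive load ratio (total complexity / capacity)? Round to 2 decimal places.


Total complexity = 2 + 3 + 4 + 1 = 10
Load = total / capacity = 10 / 14
= 0.71


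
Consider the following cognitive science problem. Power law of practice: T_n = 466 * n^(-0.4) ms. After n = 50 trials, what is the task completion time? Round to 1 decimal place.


T_n = 466 * 50^(-0.4)
50^(-0.4) = 0.209128
T_n = 466 * 0.209128
= 97.5 ms


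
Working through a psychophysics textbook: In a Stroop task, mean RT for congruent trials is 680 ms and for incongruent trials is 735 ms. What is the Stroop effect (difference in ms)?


Stroop effect = RT(incongruent) - RT(congruent)
= 735 - 680
= 55 ms


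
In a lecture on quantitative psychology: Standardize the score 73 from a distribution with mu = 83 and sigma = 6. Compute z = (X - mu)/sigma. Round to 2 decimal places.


z = (X - mu) / sigma
= (73 - 83) / 6
= -10 / 6
= -1.67


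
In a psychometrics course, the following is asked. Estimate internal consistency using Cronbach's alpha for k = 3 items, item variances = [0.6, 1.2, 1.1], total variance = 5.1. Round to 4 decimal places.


alpha = (k/(k-1)) * (1 - sum(s_i^2)/s_total^2)
sum(item variances) = 2.9
k/(k-1) = 3/2 = 1.5
1 - 2.9/5.1 = 1 - 0.568627 = 0.431373
alpha = 1.5 * 0.431373
= 0.6471


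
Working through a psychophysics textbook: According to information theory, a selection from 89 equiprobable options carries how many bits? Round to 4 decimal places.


H = log2(n)
H = log2(89)
= 6.4757


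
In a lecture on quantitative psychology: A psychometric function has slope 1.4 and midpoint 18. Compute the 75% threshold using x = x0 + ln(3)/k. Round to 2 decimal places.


At P = 0.75: 0.75 = 1/(1 + e^(-k*(x-x0)))
Solving: e^(-k*(x-x0)) = 1/3
x = x0 + ln(3)/k
ln(3) = 1.0986
x = 18 + 1.0986/1.4
= 18 + 0.7847
= 18.78


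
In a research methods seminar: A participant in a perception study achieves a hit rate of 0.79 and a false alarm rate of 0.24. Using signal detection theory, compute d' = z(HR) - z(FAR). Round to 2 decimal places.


d' = z(HR) - z(FAR)
z(0.79) = 0.8064
z(0.24) = -0.7063
d' = 0.8064 - -0.7063
= 1.51


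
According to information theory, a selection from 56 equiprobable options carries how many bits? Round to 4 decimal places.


H = log2(n)
H = log2(56)
= 5.8074


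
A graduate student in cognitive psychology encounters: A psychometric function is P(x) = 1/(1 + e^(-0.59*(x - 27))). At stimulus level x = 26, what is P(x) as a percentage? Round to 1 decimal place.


P(x) = 1/(1 + e^(-0.59*(26 - 27)))
Exponent = -0.59 * -1 = 0.59
e^(0.59) = 1.803988
P = 1/(1 + 1.803988) = 0.356635
Percentage = 35.7


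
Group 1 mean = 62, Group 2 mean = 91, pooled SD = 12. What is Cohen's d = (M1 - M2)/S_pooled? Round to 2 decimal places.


Cohen's d = (M1 - M2) / S_pooled
= (62 - 91) / 12
= -29 / 12
= -2.42


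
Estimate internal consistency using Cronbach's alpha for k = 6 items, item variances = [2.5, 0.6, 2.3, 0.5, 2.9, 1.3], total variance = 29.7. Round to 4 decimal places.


alpha = (k/(k-1)) * (1 - sum(s_i^2)/s_total^2)
sum(item variances) = 10.1
k/(k-1) = 6/5 = 1.2
1 - 10.1/29.7 = 1 - 0.340067 = 0.659933
alpha = 1.2 * 0.659933
= 0.7919


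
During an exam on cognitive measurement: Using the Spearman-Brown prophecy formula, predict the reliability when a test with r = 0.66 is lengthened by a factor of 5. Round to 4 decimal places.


r_new = n*r / (1 + (n-1)*r)
Numerator = 5 * 0.66 = 3.3
Denominator = 1 + 4 * 0.66 = 3.64
r_new = 3.3 / 3.64
= 0.9066


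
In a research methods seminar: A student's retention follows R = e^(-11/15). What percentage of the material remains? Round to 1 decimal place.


R = e^(-t/S)
-t/S = -11/15 = -0.733333
R = e^(-0.733333) = 0.480305
Percentage = 0.480305 * 100
= 48.0


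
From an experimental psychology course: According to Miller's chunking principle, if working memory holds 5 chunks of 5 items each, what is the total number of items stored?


Total items = chunks * items_per_chunk
= 5 * 5
= 25


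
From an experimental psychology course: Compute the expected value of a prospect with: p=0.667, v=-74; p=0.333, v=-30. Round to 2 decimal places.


EU = sum(p_i * v_i)
0.667 * -74 = -49.358
0.333 * -30 = -9.99
EU = -49.358 + -9.99
= -59.35


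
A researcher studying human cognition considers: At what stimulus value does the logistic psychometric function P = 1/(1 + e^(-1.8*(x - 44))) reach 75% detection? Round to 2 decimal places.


At P = 0.75: 0.75 = 1/(1 + e^(-k*(x-x0)))
Solving: e^(-k*(x-x0)) = 1/3
x = x0 + ln(3)/k
ln(3) = 1.0986
x = 44 + 1.0986/1.8
= 44 + 0.6103
= 44.61


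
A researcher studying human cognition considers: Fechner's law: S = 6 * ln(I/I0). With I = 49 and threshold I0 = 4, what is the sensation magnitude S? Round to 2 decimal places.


S = 6 * ln(49/4)
I/I0 = 12.25
ln(12.25) = 2.5055
S = 6 * 2.5055
= 15.03


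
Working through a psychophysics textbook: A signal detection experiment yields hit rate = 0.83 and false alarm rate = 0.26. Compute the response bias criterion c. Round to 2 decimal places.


c = -0.5 * (z(HR) + z(FAR))
z(0.83) = 0.9542
z(0.26) = -0.6433
c = -0.5 * (0.9542 + -0.6433)
= -0.5 * 0.3109
= -0.16


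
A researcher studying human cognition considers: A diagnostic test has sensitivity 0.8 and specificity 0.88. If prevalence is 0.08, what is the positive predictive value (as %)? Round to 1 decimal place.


PPV = (sens * prev) / (sens * prev + (1-spec) * (1-prev))
Numerator = 0.8 * 0.08 = 0.064
P(positive and no disease) = (1 - spec) * (1 - prev) = (1 - 0.88) * (1 - 0.08) = 0.1104
Denominator = 0.064 + 0.1104 = 0.1744
PPV = 0.064 / 0.1744 = 0.366972
As percentage = 36.7


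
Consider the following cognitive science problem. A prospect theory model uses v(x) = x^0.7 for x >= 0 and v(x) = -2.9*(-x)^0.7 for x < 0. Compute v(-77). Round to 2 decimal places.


Since x = -77 < 0, use v(x) = -lambda*(-x)^alpha
(-x) = 77
77^0.7 = 20.9191
v(-77) = -2.9 * 20.9191
= -60.67


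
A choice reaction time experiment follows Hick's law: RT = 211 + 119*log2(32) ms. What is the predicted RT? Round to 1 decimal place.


RT = 211 + 119 * log2(32)
log2(32) = 5.0
RT = 211 + 119 * 5.0
= 211 + 595.0
= 806.0 ms


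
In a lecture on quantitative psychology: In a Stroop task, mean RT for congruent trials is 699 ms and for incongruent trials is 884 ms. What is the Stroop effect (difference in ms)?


Stroop effect = RT(incongruent) - RT(congruent)
= 884 - 699
= 185 ms


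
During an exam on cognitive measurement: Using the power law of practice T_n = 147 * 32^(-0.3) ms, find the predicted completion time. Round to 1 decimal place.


T_n = 147 * 32^(-0.3)
32^(-0.3) = 0.353553
T_n = 147 * 0.353553
= 52.0 ms


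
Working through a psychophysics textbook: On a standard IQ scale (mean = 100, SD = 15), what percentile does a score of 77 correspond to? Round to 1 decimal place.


z = (IQ - mean) / SD
z = (77 - 100) / 15 = -1.5333
Percentile = Phi(-1.5333) * 100
Phi(-1.5333) = 0.062601
= 6.3


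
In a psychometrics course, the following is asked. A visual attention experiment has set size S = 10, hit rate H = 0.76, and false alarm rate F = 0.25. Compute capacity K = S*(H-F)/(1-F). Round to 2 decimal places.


K = S * (H - F) / (1 - F)
H - F = 0.51
1 - F = 0.75
K = 10 * 0.51 / 0.75
= 6.80


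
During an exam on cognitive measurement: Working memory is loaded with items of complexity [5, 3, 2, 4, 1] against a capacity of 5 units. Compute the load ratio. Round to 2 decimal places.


Total complexity = 5 + 3 + 2 + 4 + 1 = 15
Load = total / capacity = 15 / 5
= 3.00


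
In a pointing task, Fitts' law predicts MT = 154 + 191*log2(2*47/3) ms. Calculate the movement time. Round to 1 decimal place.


MT = 154 + 191 * log2(2*47/3)
2D/W = 31.333333
log2(31.333333) = 4.9696
MT = 154 + 191 * 4.9696
= 1103.2 ms


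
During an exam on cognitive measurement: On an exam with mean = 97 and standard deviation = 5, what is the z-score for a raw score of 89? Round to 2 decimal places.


z = (X - mu) / sigma
= (89 - 97) / 5
= -8 / 5
= -1.60


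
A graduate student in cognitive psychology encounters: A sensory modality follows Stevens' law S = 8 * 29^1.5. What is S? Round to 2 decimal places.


S = 8 * 29^1.5
29^1.5 = 156.1698
S = 8 * 156.1698
= 1249.36


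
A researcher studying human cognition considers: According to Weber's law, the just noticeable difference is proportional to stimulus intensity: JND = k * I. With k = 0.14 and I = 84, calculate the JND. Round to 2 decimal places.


JND = k * I
JND = 0.14 * 84
= 11.76


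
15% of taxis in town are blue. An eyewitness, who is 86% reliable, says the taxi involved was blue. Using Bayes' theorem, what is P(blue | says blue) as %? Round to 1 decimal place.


P(blue | says blue) = P(says blue | blue)*P(blue) / [P(says blue | blue)*P(blue) + P(says blue | not blue)*P(not blue)]
Numerator = 0.86 * 0.15 = 0.129
False identification = 0.14 * 0.85 = 0.119
P = 0.129 / (0.129 + 0.119)
= 0.129 / 0.248
As percentage = 52.0


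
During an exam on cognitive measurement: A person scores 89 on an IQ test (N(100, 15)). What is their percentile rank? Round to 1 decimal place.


z = (IQ - mean) / SD
z = (89 - 100) / 15 = -0.7333
Percentile = Phi(-0.7333) * 100
Phi(-0.7333) = 0.231688
= 23.2


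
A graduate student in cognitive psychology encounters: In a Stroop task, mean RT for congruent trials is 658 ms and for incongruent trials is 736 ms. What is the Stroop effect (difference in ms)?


Stroop effect = RT(incongruent) - RT(congruent)
= 736 - 658
= 78 ms


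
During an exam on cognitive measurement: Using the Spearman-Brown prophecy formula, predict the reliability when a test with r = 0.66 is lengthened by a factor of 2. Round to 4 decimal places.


r_new = n*r / (1 + (n-1)*r)
Numerator = 2 * 0.66 = 1.32
Denominator = 1 + 1 * 0.66 = 1.66
r_new = 1.32 / 1.66
= 0.7952


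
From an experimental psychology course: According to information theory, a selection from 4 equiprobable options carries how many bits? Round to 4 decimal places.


H = log2(n)
H = log2(4)
= 2.0000


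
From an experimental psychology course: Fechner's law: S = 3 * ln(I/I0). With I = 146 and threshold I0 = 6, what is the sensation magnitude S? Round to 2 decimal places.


S = 3 * ln(146/6)
I/I0 = 24.333333
ln(24.333333) = 3.1918
S = 3 * 3.1918
= 9.58


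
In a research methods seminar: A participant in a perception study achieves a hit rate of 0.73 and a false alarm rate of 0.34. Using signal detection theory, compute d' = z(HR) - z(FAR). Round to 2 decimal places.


d' = z(HR) - z(FAR)
z(0.73) = 0.6128
z(0.34) = -0.4125
d' = 0.6128 - -0.4125
= 1.03


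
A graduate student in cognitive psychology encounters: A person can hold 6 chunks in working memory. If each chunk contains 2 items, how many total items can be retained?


Total items = chunks * items_per_chunk
= 6 * 2
= 12


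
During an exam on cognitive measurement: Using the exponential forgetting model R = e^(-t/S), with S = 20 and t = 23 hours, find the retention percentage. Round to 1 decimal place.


R = e^(-t/S)
-t/S = -23/20 = -1.15
R = e^(-1.15) = 0.316637
Percentage = 0.316637 * 100
= 31.7


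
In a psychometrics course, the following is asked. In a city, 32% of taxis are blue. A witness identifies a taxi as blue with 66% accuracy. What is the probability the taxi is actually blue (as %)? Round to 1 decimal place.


P(blue | says blue) = P(says blue | blue)*P(blue) / [P(says blue | blue)*P(blue) + P(says blue | not blue)*P(not blue)]
Numerator = 0.66 * 0.32 = 0.2112
False identification = 0.34 * 0.68 = 0.2312
P = 0.2112 / (0.2112 + 0.2312)
= 0.2112 / 0.4424
As percentage = 47.7


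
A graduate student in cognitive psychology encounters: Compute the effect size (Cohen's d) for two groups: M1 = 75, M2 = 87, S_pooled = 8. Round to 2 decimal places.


Cohen's d = (M1 - M2) / S_pooled
= (75 - 87) / 8
= -12 / 8
= -1.50


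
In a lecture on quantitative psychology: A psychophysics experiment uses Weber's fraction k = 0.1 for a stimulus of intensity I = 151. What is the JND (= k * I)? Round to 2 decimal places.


JND = k * I
JND = 0.1 * 151
= 15.10


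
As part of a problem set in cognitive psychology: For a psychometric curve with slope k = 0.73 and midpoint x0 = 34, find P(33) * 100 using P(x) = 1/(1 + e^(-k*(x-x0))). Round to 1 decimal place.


P(x) = 1/(1 + e^(-0.73*(33 - 34)))
Exponent = -0.73 * -1 = 0.73
e^(0.73) = 2.075081
P = 1/(1 + 2.075081) = 0.325195
Percentage = 32.5


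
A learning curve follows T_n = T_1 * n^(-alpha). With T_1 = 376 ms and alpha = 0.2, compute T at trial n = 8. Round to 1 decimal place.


T_n = 376 * 8^(-0.2)
8^(-0.2) = 0.659754
T_n = 376 * 0.659754
= 248.1 ms


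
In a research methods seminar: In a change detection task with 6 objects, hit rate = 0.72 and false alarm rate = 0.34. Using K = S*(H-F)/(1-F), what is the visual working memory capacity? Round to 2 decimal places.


K = S * (H - F) / (1 - F)
H - F = 0.38
1 - F = 0.66
K = 6 * 0.38 / 0.66
= 3.45


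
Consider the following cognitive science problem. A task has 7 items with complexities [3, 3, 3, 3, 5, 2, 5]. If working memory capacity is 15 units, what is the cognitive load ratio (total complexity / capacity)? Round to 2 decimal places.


Total complexity = 3 + 3 + 3 + 3 + 5 + 2 + 5 = 24
Load = total / capacity = 24 / 15
= 1.60


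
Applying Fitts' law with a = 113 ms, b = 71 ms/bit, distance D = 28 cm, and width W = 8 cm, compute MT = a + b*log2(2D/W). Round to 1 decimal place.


MT = 113 + 71 * log2(2*28/8)
2D/W = 7.0
log2(7.0) = 2.8074
MT = 113 + 71 * 2.8074
= 312.3 ms


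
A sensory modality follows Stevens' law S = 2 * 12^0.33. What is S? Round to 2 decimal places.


S = 2 * 12^0.33
12^0.33 = 2.2705
S = 2 * 2.2705
= 4.54


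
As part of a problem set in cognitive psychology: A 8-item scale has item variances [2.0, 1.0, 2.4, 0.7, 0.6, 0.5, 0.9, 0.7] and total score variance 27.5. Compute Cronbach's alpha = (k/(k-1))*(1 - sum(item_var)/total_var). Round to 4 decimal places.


alpha = (k/(k-1)) * (1 - sum(s_i^2)/s_total^2)
sum(item variances) = 8.8
k/(k-1) = 8/7 = 1.142857
1 - 8.8/27.5 = 1 - 0.32 = 0.68
alpha = 1.142857 * 0.68
= 0.7771


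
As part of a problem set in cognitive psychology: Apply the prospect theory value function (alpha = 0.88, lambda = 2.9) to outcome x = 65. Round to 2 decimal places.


Since x = 65 >= 0, use v(x) = x^0.88
65^0.88 = 39.388
v(65) = 39.39


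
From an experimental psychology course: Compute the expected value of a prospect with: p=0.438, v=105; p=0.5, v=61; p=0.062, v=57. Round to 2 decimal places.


EU = sum(p_i * v_i)
0.438 * 105 = 45.99
0.5 * 61 = 30.5
0.062 * 57 = 3.534
EU = 45.99 + 30.5 + 3.534
= 80.02


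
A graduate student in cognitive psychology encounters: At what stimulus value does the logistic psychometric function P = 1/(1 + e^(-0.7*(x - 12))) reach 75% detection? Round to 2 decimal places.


At P = 0.75: 0.75 = 1/(1 + e^(-k*(x-x0)))
Solving: e^(-k*(x-x0)) = 1/3
x = x0 + ln(3)/k
ln(3) = 1.0986
x = 12 + 1.0986/0.7
= 12 + 1.5694
= 13.57


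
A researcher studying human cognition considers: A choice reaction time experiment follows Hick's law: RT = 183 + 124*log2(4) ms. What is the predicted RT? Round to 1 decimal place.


RT = 183 + 124 * log2(4)
log2(4) = 2.0
RT = 183 + 124 * 2.0
= 183 + 248.0
= 431.0 ms


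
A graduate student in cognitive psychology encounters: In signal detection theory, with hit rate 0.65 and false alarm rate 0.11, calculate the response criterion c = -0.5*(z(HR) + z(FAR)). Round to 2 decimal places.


c = -0.5 * (z(HR) + z(FAR))
z(0.65) = 0.3853
z(0.11) = -1.2265
c = -0.5 * (0.3853 + -1.2265)
= -0.5 * -0.8412
= 0.42


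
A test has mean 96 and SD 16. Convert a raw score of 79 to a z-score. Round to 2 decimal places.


z = (X - mu) / sigma
= (79 - 96) / 16
= -17 / 16
= -1.06


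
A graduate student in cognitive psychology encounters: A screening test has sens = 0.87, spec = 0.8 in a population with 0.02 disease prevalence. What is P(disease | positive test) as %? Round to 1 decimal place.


PPV = (sens * prev) / (sens * prev + (1-spec) * (1-prev))
Numerator = 0.87 * 0.02 = 0.0174
P(positive and no disease) = (1 - spec) * (1 - prev) = (1 - 0.8) * (1 - 0.02) = 0.196
Denominator = 0.0174 + 0.196 = 0.2134
PPV = 0.0174 / 0.2134 = 0.081537
As percentage = 8.2


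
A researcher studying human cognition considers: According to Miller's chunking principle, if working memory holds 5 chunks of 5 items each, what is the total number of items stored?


Total items = chunks * items_per_chunk
= 5 * 5
= 25


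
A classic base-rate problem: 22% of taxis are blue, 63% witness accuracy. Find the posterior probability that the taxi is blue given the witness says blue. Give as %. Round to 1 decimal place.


P(blue | says blue) = P(says blue | blue)*P(blue) / [P(says blue | blue)*P(blue) + P(says blue | not blue)*P(not blue)]
Numerator = 0.63 * 0.22 = 0.1386
False identification = 0.37 * 0.78 = 0.2886
P = 0.1386 / (0.1386 + 0.2886)
= 0.1386 / 0.4272
As percentage = 32.4


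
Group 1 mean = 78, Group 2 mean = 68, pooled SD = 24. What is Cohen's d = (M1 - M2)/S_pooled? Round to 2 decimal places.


Cohen's d = (M1 - M2) / S_pooled
= (78 - 68) / 24
= 10 / 24
= 0.42


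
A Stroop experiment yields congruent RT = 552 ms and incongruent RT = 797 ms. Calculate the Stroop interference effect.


Stroop effect = RT(incongruent) - RT(congruent)
= 797 - 552
= 245 ms


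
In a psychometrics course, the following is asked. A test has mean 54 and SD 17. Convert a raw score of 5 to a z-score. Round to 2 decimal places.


z = (X - mu) / sigma
= (5 - 54) / 17
= -49 / 17
= -2.88


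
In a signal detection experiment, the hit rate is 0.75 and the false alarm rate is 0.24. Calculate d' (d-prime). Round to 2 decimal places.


d' = z(HR) - z(FAR)
z(0.75) = 0.6745
z(0.24) = -0.7063
d' = 0.6745 - -0.7063
= 1.38


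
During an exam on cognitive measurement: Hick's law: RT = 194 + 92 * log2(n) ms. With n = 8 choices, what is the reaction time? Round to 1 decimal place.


RT = 194 + 92 * log2(8)
log2(8) = 3.0
RT = 194 + 92 * 3.0
= 194 + 276.0
= 470.0 ms


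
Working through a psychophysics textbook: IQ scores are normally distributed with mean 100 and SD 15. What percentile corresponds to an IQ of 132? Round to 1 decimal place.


z = (IQ - mean) / SD
z = (132 - 100) / 15 = 2.1333
Percentile = Phi(2.1333) * 100
Phi(2.1333) = 0.98355
= 98.4


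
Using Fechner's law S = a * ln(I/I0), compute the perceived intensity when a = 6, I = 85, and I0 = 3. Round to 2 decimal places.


S = 6 * ln(85/3)
I/I0 = 28.333333
ln(28.333333) = 3.344
S = 6 * 3.344
= 20.06


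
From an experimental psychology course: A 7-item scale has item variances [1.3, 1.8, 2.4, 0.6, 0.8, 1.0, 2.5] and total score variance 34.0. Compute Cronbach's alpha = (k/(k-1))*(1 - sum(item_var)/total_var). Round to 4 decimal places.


alpha = (k/(k-1)) * (1 - sum(s_i^2)/s_total^2)
sum(item variances) = 10.4
k/(k-1) = 7/6 = 1.166667
1 - 10.4/34.0 = 1 - 0.305882 = 0.694118
alpha = 1.166667 * 0.694118
= 0.8098


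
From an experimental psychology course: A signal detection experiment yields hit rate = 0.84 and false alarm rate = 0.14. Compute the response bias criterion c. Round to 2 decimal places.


c = -0.5 * (z(HR) + z(FAR))
z(0.84) = 0.9945
z(0.14) = -1.0803
c = -0.5 * (0.9945 + -1.0803)
= -0.5 * -0.0858
= 0.04


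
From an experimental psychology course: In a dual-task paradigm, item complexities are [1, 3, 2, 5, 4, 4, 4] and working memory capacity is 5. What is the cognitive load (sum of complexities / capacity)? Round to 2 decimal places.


Total complexity = 1 + 3 + 2 + 5 + 4 + 4 + 4 = 23
Load = total / capacity = 23 / 5
= 4.60


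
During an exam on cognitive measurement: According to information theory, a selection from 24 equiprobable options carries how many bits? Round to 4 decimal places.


H = log2(n)
H = log2(24)
= 4.5850


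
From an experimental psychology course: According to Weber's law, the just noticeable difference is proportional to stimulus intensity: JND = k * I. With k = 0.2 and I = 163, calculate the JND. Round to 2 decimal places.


JND = k * I
JND = 0.2 * 163
= 32.60


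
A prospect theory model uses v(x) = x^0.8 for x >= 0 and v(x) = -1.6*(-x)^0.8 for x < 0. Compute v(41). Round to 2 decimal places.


Since x = 41 >= 0, use v(x) = x^0.8
41^0.8 = 19.5086
v(41) = 19.51


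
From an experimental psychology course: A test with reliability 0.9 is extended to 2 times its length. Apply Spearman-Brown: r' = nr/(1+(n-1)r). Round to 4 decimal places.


r_new = n*r / (1 + (n-1)*r)
Numerator = 2 * 0.9 = 1.8
Denominator = 1 + 1 * 0.9 = 1.9
r_new = 1.8 / 1.9
= 0.9474


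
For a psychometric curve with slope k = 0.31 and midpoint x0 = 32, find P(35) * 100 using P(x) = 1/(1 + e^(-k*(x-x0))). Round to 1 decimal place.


P(x) = 1/(1 + e^(-0.31*(35 - 32)))
Exponent = -0.31 * 3 = -0.93
e^(-0.93) = 0.394554
P = 1/(1 + 0.394554) = 0.717075
Percentage = 71.7


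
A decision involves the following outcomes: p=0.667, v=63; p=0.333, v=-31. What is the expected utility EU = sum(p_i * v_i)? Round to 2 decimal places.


EU = sum(p_i * v_i)
0.667 * 63 = 42.021
0.333 * -31 = -10.323
EU = 42.021 + -10.323
= 31.70


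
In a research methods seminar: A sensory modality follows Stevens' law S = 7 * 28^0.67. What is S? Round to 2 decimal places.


S = 7 * 28^0.67
28^0.67 = 9.3239
S = 7 * 9.3239
= 65.27


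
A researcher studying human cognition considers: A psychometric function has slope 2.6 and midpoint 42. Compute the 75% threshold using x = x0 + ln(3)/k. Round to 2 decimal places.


At P = 0.75: 0.75 = 1/(1 + e^(-k*(x-x0)))
Solving: e^(-k*(x-x0)) = 1/3
x = x0 + ln(3)/k
ln(3) = 1.0986
x = 42 + 1.0986/2.6
= 42 + 0.4225
= 42.42


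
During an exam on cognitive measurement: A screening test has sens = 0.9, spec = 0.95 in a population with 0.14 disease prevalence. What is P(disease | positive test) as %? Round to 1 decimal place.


PPV = (sens * prev) / (sens * prev + (1-spec) * (1-prev))
Numerator = 0.9 * 0.14 = 0.126
P(positive and no disease) = (1 - spec) * (1 - prev) = (1 - 0.95) * (1 - 0.14) = 0.043
Denominator = 0.126 + 0.043 = 0.169
PPV = 0.126 / 0.169 = 0.745562
As percentage = 74.6


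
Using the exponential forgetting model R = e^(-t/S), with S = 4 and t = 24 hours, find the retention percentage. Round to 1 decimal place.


R = e^(-t/S)
-t/S = -24/4 = -6.0
R = e^(-6.0) = 0.002479
Percentage = 0.002479 * 100
= 0.2


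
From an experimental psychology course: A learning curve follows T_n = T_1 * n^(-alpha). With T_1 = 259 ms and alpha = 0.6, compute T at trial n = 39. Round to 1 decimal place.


T_n = 259 * 39^(-0.6)
39^(-0.6) = 0.11101
T_n = 259 * 0.11101
= 28.8 ms


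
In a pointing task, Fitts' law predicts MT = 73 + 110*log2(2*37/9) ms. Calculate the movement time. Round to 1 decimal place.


MT = 73 + 110 * log2(2*37/9)
2D/W = 8.222222
log2(8.222222) = 3.0395
MT = 73 + 110 * 3.0395
= 407.3 ms


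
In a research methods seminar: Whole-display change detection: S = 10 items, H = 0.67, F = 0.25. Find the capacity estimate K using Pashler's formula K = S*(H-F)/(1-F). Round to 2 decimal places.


K = S * (H - F) / (1 - F)
H - F = 0.42
1 - F = 0.75
K = 10 * 0.42 / 0.75
= 5.60


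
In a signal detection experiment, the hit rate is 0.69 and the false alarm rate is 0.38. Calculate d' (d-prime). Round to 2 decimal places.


d' = z(HR) - z(FAR)
z(0.69) = 0.4959
z(0.38) = -0.3055
d' = 0.4959 - -0.3055
= 0.80


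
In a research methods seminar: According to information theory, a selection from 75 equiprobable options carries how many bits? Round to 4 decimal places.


H = log2(n)
H = log2(75)
= 6.2288


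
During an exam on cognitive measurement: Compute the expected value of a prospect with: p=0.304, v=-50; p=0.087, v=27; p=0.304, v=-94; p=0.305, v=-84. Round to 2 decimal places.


EU = sum(p_i * v_i)
0.304 * -50 = -15.2
0.087 * 27 = 2.349
0.304 * -94 = -28.576
0.305 * -84 = -25.62
EU = -15.2 + 2.349 + -28.576 + -25.62
= -67.05
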